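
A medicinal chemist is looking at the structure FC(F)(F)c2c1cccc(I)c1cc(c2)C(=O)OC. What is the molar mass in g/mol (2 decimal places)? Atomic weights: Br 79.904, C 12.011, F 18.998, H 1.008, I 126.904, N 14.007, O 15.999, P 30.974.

380.10 g/mol

First, the molecular formula is C13H8F3IO2 (counting implicit H from valence).
  C: 13 × 12.011 = 156.143
  F: 3 × 18.998 = 56.994
  H: 8 × 1.008 = 8.064
  I: 1 × 126.904 = 126.904
  O: 2 × 15.999 = 31.998
Sum: 13×12.011 + 3×18.998 + 8×1.008 + 1×126.904 + 2×15.999 = 380.103 → 380.10 g/mol.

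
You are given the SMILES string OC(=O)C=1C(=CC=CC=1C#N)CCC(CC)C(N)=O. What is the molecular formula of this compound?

Walk through each heavy atom and fill implicit hydrogens from standard valence (C 4, N 3, O 2, S 2, halogen 1):
  atom 1: O, bond orders sum to 1 (valence 2) → 1 H
  atom 2: C, bond orders sum to 4 (valence 4) → 0 H
  atom 3: O, bond orders sum to 2 (valence 2) → 0 H
  atom 4: C, bond orders sum to 4 (valence 4) → 0 H
  atom 5: C, bond orders sum to 4 (valence 4) → 0 H
  atom 6: C, bond orders sum to 3 (valence 4) → 1 H
  atom 7: C, bond orders sum to 3 (valence 4) → 1 H
  atom 8: C, bond orders sum to 3 (valence 4) → 1 H
  atom 9: C, bond orders sum to 4 (valence 4) → 0 H
  atom 10: C, bond orders sum to 4 (valence 4) → 0 H
  atom 11: N, bond orders sum to 3 (valence 3) → 0 H
  atom 12: C, bond orders sum to 2 (valence 4) → 2 H
  atom 13: C, bond orders sum to 2 (valence 4) → 2 H
  atom 14: C, bond orders sum to 3 (valence 4) → 1 H
  atom 15: C, bond orders sum to 2 (valence 4) → 2 H
  atom 16: C, bond orders sum to 1 (valence 4) → 3 H
  atom 17: C, bond orders sum to 4 (valence 4) → 0 H
  atom 18: N, bond orders sum to 1 (valence 3) → 2 H
  atom 19: O, bond orders sum to 2 (valence 2) → 0 H
Totals → C:14, H:16, N:2, O:3.

C14H16N2O3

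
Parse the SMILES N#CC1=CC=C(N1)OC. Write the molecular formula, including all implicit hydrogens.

C6H6N2O

Walk through each heavy atom and fill implicit hydrogens from standard valence (C 4, N 3, O 2, S 2, halogen 1):
  atom 1: N, bond orders sum to 3 (valence 3) → 0 H
  atom 2: C, bond orders sum to 4 (valence 4) → 0 H
  atom 3: C, bond orders sum to 4 (valence 4) → 0 H
  atom 4: C, bond orders sum to 3 (valence 4) → 1 H
  atom 5: C, bond orders sum to 3 (valence 4) → 1 H
  atom 6: C, bond orders sum to 4 (valence 4) → 0 H
  atom 7: N, bond orders sum to 2 (valence 3) → 1 H
  atom 8: O, bond orders sum to 2 (valence 2) → 0 H
  atom 9: C, bond orders sum to 1 (valence 4) → 3 H
Totals → C:6, H:6, N:2, O:1.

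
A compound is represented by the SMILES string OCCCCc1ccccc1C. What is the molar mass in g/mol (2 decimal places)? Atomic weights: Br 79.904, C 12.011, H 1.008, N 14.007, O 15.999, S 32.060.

First, the molecular formula is C11H16O (counting implicit H from valence).
  C: 11 × 12.011 = 132.121
  H: 16 × 1.008 = 16.128
  O: 1 × 15.999 = 15.999
Sum: 11×12.011 + 16×1.008 + 1×15.999 = 164.248 → 164.25 g/mol.

164.25 g/mol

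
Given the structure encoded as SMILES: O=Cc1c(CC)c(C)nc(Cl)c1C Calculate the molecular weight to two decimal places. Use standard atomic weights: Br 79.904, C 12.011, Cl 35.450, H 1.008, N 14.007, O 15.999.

197.66 g/mol

First, the molecular formula is C10H12ClNO (counting implicit H from valence).
  C: 10 × 12.011 = 120.110
  Cl: 1 × 35.450 = 35.450
  H: 12 × 1.008 = 12.096
  N: 1 × 14.007 = 14.007
  O: 1 × 15.999 = 15.999
Sum: 10×12.011 + 1×35.450 + 12×1.008 + 1×14.007 + 1×15.999 = 197.662 → 197.66 g/mol.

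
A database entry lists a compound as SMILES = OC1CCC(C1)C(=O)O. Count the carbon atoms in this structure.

6

Count every carbon token in the SMILES (each C, including those in ring-closure positions and inside branches).
Carbon count: 6.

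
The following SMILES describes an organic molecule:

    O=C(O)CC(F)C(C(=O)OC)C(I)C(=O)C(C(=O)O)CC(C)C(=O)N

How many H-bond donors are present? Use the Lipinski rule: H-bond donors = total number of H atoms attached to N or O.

4

Donors: find every N or O and count the H atoms it carries.
  atom 1 (O): bond orders sum to 2 → 0 H
  atom 3 (O): bond orders sum to 1 → 1 H
  atom 9 (O): bond orders sum to 2 → 0 H
  atom 10 (O): bond orders sum to 2 → 0 H
  atom 15 (O): bond orders sum to 2 → 0 H
  atom 18 (O): bond orders sum to 2 → 0 H
  atom 19 (O): bond orders sum to 1 → 1 H
  atom 24 (O): bond orders sum to 2 → 0 H
  atom 25 (N): bond orders sum to 1 → 2 H
Lipinski HBD = 4.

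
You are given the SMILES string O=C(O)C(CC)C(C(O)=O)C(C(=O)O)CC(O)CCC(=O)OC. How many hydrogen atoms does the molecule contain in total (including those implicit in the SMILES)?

22

Walk through each heavy atom and fill implicit hydrogens from standard valence (C 4, N 3, O 2, S 2, halogen 1):
  atom 1: O, bond orders sum to 2 (valence 2) → 0 H
  atom 2: C, bond orders sum to 4 (valence 4) → 0 H
  atom 3: O, bond orders sum to 1 (valence 2) → 1 H
  atom 4: C, bond orders sum to 3 (valence 4) → 1 H
  atom 5: C, bond orders sum to 2 (valence 4) → 2 H
  atom 6: C, bond orders sum to 1 (valence 4) → 3 H
  atom 7: C, bond orders sum to 3 (valence 4) → 1 H
  atom 8: C, bond orders sum to 4 (valence 4) → 0 H
  atom 9: O, bond orders sum to 1 (valence 2) → 1 H
  atom 10: O, bond orders sum to 2 (valence 2) → 0 H
  atom 11: C, bond orders sum to 3 (valence 4) → 1 H
  atom 12: C, bond orders sum to 4 (valence 4) → 0 H
  atom 13: O, bond orders sum to 2 (valence 2) → 0 H
  atom 14: O, bond orders sum to 1 (valence 2) → 1 H
  atom 15: C, bond orders sum to 2 (valence 4) → 2 H
  atom 16: C, bond orders sum to 3 (valence 4) → 1 H
  atom 17: O, bond orders sum to 1 (valence 2) → 1 H
  atom 18: C, bond orders sum to 2 (valence 4) → 2 H
  atom 19: C, bond orders sum to 2 (valence 4) → 2 H
  atom 20: C, bond orders sum to 4 (valence 4) → 0 H
  atom 21: O, bond orders sum to 2 (valence 2) → 0 H
  atom 22: O, bond orders sum to 2 (valence 2) → 0 H
  atom 23: C, bond orders sum to 1 (valence 4) → 3 H
Total hydrogens: 22.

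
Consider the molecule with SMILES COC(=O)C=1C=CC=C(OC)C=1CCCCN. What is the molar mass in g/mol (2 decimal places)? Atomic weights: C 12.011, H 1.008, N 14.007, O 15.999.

First, the molecular formula is C13H19NO3 (counting implicit H from valence).
  C: 13 × 12.011 = 156.143
  H: 19 × 1.008 = 19.152
  N: 1 × 14.007 = 14.007
  O: 3 × 15.999 = 47.997
Sum: 13×12.011 + 19×1.008 + 1×14.007 + 3×15.999 = 237.299 → 237.30 g/mol.

237.30 g/mol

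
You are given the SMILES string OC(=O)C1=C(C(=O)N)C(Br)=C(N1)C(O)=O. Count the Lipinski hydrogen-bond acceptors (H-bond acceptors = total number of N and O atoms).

N atoms: 2; O atoms: 5.
Lipinski HBA = 2 + 5 = 7.

7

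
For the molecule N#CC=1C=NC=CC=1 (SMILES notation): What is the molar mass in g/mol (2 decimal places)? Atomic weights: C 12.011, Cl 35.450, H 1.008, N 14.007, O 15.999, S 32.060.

First, the molecular formula is C6H4N2 (counting implicit H from valence).
  C: 6 × 12.011 = 72.066
  H: 4 × 1.008 = 4.032
  N: 2 × 14.007 = 28.014
Sum: 6×12.011 + 4×1.008 + 2×14.007 = 104.112 → 104.11 g/mol.

104.11 g/mol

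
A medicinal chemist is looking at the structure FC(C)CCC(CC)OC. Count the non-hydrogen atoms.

10

Every atom symbol written in the SMILES (organic subset) is one heavy atom; implicit H are not written.
Heavy atoms by element → C:8, F:1, O:1.
Total: 10.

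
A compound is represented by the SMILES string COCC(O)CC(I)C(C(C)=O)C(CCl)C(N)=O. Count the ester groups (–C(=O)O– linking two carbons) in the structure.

Scan the SMILES for the ester motif — none present.
Groups that are present: 1 amide, 1 ether, 1 hydroxyl, 1 ketone.

0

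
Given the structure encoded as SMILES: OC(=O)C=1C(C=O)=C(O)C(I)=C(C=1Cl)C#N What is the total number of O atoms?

4

Scan the SMILES for O atoms (remember two-letter symbols like Cl and Br are single atoms).
Oxygen count: 4.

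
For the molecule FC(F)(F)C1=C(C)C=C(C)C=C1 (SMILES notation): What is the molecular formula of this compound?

Walk through each heavy atom and fill implicit hydrogens from standard valence (C 4, N 3, O 2, S 2, halogen 1):
  atom 1: F (halogen, monovalent) → 0 H
  atom 2: C, bond orders sum to 4 (valence 4) → 0 H
  atom 3: F (halogen, monovalent) → 0 H
  atom 4: F (halogen, monovalent) → 0 H
  atom 5: C, bond orders sum to 4 (valence 4) → 0 H
  atom 6: C, bond orders sum to 4 (valence 4) → 0 H
  atom 7: C, bond orders sum to 1 (valence 4) → 3 H
  atom 8: C, bond orders sum to 3 (valence 4) → 1 H
  atom 9: C, bond orders sum to 4 (valence 4) → 0 H
  atom 10: C, bond orders sum to 1 (valence 4) → 3 H
  atom 11: C, bond orders sum to 3 (valence 4) → 1 H
  atom 12: C, bond orders sum to 3 (valence 4) → 1 H
Totals → C:9, H:9, F:3.

C9H9F3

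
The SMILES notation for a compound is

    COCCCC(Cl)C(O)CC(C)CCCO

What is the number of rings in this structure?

0

In SMILES, each pair of matching ring-closure digits denotes one ring-closing bond; the number of such bonds equals the number of independent rings.
Ring-closure bonds here: 0.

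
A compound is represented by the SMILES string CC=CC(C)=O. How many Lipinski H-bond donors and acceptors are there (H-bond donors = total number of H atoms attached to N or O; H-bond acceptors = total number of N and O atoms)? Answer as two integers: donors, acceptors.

Donors: find every N or O and count the H atoms it carries.
  atom 6 (O): bond orders sum to 2 → 0 H
Lipinski HBD = 0.
Acceptors: N atoms = 0, O atoms = 1 → HBA = 1.

0, 1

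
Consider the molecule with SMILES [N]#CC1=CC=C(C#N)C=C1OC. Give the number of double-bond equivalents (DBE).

Degree of unsaturation = (number of rings) + (number of π bonds).
Ring closures in the SMILES: 1.
π bonds: 3 double bonds (each 1 DoU), 2 triple bonds (each 2 DoU) → 7 DoU from unsaturation.
Total DoU = 1 + 7 = 8.

8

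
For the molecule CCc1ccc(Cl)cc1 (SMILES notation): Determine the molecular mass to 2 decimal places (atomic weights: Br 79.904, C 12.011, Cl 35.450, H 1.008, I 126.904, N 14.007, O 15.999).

First, the molecular formula is C8H9Cl (counting implicit H from valence).
  C: 8 × 12.011 = 96.088
  Cl: 1 × 35.450 = 35.450
  H: 9 × 1.008 = 9.072
Sum: 8×12.011 + 1×35.450 + 9×1.008 = 140.610 → 140.61 g/mol.

140.61 g/mol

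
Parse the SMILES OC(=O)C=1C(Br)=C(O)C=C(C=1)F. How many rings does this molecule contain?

In SMILES, each pair of matching ring-closure digits denotes one ring-closing bond; the number of such bonds equals the number of independent rings.
Ring-closure bonds here: 1.

1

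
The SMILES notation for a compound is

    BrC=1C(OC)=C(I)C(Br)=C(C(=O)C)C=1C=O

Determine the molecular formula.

C10H7Br2IO3

Walk through each heavy atom and fill implicit hydrogens from standard valence (C 4, N 3, O 2, S 2, halogen 1):
  atom 1: Br (halogen, monovalent) → 0 H
  atom 2: C, bond orders sum to 4 (valence 4) → 0 H
  atom 3: C, bond orders sum to 4 (valence 4) → 0 H
  atom 4: O, bond orders sum to 2 (valence 2) → 0 H
  atom 5: C, bond orders sum to 1 (valence 4) → 3 H
  atom 6: C, bond orders sum to 4 (valence 4) → 0 H
  atom 7: I (halogen, monovalent) → 0 H
  atom 8: C, bond orders sum to 4 (valence 4) → 0 H
  atom 9: Br (halogen, monovalent) → 0 H
  atom 10: C, bond orders sum to 4 (valence 4) → 0 H
  atom 11: C, bond orders sum to 4 (valence 4) → 0 H
  atom 12: O, bond orders sum to 2 (valence 2) → 0 H
  atom 13: C, bond orders sum to 1 (valence 4) → 3 H
  atom 14: C, bond orders sum to 4 (valence 4) → 0 H
  atom 15: C, bond orders sum to 3 (valence 4) → 1 H
  atom 16: O, bond orders sum to 2 (valence 2) → 0 H
Totals → C:10, H:7, Br:2, I:1, O:3.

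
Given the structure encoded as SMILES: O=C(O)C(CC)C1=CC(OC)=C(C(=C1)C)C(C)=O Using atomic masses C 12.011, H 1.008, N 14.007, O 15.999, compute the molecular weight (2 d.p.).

250.29 g/mol

First, the molecular formula is C14H18O4 (counting implicit H from valence).
  C: 14 × 12.011 = 168.154
  H: 18 × 1.008 = 18.144
  O: 4 × 15.999 = 63.996
Sum: 14×12.011 + 18×1.008 + 4×15.999 = 250.294 → 250.29 g/mol.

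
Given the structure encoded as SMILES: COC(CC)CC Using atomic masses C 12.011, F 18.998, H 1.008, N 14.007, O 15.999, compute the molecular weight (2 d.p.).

102.18 g/mol

First, the molecular formula is C6H14O (counting implicit H from valence).
  C: 6 × 12.011 = 72.066
  H: 14 × 1.008 = 14.112
  O: 1 × 15.999 = 15.999
Sum: 6×12.011 + 14×1.008 + 1×15.999 = 102.177 → 102.18 g/mol.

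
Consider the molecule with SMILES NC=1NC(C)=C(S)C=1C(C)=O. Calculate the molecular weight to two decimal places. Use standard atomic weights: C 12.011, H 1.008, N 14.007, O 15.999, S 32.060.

170.23 g/mol

First, the molecular formula is C7H10N2OS (counting implicit H from valence).
  C: 7 × 12.011 = 84.077
  H: 10 × 1.008 = 10.080
  N: 2 × 14.007 = 28.014
  O: 1 × 15.999 = 15.999
  S: 1 × 32.060 = 32.060
Sum: 7×12.011 + 10×1.008 + 2×14.007 + 1×15.999 + 1×32.060 = 170.230 → 170.23 g/mol.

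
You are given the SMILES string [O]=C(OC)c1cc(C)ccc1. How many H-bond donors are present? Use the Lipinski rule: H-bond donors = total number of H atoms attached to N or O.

0

Donors: find every N or O and count the H atoms it carries.
  atom 1 (O): bond orders sum to 2 → 0 H
  atom 3 (O): bond orders sum to 2 → 0 H
Lipinski HBD = 0.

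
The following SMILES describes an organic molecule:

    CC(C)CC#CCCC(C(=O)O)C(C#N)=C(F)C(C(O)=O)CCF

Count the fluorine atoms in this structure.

Scan the SMILES for F atoms (remember two-letter symbols like Cl and Br are single atoms).
Fluorine count: 2.

2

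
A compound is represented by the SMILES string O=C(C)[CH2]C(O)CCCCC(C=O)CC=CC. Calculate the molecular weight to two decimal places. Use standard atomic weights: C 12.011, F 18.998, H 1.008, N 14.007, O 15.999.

First, the molecular formula is C14H24O3 (counting implicit H from valence).
  C: 14 × 12.011 = 168.154
  H: 24 × 1.008 = 24.192
  O: 3 × 15.999 = 47.997
Sum: 14×12.011 + 24×1.008 + 3×15.999 = 240.343 → 240.34 g/mol.

240.34 g/mol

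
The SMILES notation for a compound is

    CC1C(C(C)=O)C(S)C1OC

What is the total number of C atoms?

8

Count every carbon token in the SMILES (each C, including those in ring-closure positions and inside branches).
Carbon count: 8.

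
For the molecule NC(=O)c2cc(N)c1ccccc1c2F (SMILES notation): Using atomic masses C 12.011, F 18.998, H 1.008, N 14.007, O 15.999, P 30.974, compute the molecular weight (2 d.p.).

204.20 g/mol

First, the molecular formula is C11H9FN2O (counting implicit H from valence).
  C: 11 × 12.011 = 132.121
  F: 1 × 18.998 = 18.998
  H: 9 × 1.008 = 9.072
  N: 2 × 14.007 = 28.014
  O: 1 × 15.999 = 15.999
Sum: 11×12.011 + 1×18.998 + 9×1.008 + 2×14.007 + 1×15.999 = 204.204 → 204.20 g/mol.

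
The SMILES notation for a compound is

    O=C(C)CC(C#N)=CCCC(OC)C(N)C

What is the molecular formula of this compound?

C12H20N2O2

Walk through each heavy atom and fill implicit hydrogens from standard valence (C 4, N 3, O 2, S 2, halogen 1):
  atom 1: O, bond orders sum to 2 (valence 2) → 0 H
  atom 2: C, bond orders sum to 4 (valence 4) → 0 H
  atom 3: C, bond orders sum to 1 (valence 4) → 3 H
  atom 4: C, bond orders sum to 2 (valence 4) → 2 H
  atom 5: C, bond orders sum to 4 (valence 4) → 0 H
  atom 6: C, bond orders sum to 4 (valence 4) → 0 H
  atom 7: N, bond orders sum to 3 (valence 3) → 0 H
  atom 8: C, bond orders sum to 3 (valence 4) → 1 H
  atom 9: C, bond orders sum to 2 (valence 4) → 2 H
  atom 10: C, bond orders sum to 2 (valence 4) → 2 H
  atom 11: C, bond orders sum to 3 (valence 4) → 1 H
  atom 12: O, bond orders sum to 2 (valence 2) → 0 H
  atom 13: C, bond orders sum to 1 (valence 4) → 3 H
  atom 14: C, bond orders sum to 3 (valence 4) → 1 H
  atom 15: N, bond orders sum to 1 (valence 3) → 2 H
  atom 16: C, bond orders sum to 1 (valence 4) → 3 H
Totals → C:12, H:20, N:2, O:2.
In Hill order: C12H20N2O2.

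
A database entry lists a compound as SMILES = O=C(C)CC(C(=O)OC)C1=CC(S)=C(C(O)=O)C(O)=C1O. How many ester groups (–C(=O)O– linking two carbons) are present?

The ester motif appears at heavy-atom position 6 in the SMILES.
Other groups present: 1 carboxylic acid, 2 hydroxyl, 1 ketone, 1 thiol.
Ester count: 1.

1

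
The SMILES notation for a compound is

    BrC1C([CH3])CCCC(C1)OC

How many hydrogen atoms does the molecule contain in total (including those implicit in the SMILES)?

Walk through each heavy atom and fill implicit hydrogens from standard valence (C 4, N 3, O 2, S 2, halogen 1):
  atom 1: Br (halogen, monovalent) → 0 H
  atom 2: C, bond orders sum to 3 (valence 4) → 1 H
  atom 3: C, bond orders sum to 3 (valence 4) → 1 H
  atom 4: C with explicit H count 3
  atom 5: C, bond orders sum to 2 (valence 4) → 2 H
  atom 6: C, bond orders sum to 2 (valence 4) → 2 H
  atom 7: C, bond orders sum to 2 (valence 4) → 2 H
  atom 8: C, bond orders sum to 3 (valence 4) → 1 H
  atom 9: C, bond orders sum to 2 (valence 4) → 2 H
  atom 10: O, bond orders sum to 2 (valence 2) → 0 H
  atom 11: C, bond orders sum to 1 (valence 4) → 3 H
Total hydrogens: 17.

17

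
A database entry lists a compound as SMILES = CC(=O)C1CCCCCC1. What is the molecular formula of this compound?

Walk through each heavy atom and fill implicit hydrogens from standard valence (C 4, N 3, O 2, S 2, halogen 1):
  atom 1: C, bond orders sum to 1 (valence 4) → 3 H
  atom 2: C, bond orders sum to 4 (valence 4) → 0 H
  atom 3: O, bond orders sum to 2 (valence 2) → 0 H
  atom 4: C, bond orders sum to 3 (valence 4) → 1 H
  atom 5: C, bond orders sum to 2 (valence 4) → 2 H
  atom 6: C, bond orders sum to 2 (valence 4) → 2 H
  atom 7: C, bond orders sum to 2 (valence 4) → 2 H
  atom 8: C, bond orders sum to 2 (valence 4) → 2 H
  atom 9: C, bond orders sum to 2 (valence 4) → 2 H
  atom 10: C, bond orders sum to 2 (valence 4) → 2 H
Totals → C:9, H:16, O:1.

C9H16O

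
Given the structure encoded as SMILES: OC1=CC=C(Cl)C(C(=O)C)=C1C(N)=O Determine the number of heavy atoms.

14

Every atom symbol written in the SMILES (organic subset) is one heavy atom; implicit H are not written.
Heavy atoms by element → C:9, Cl:1, N:1, O:3.
Total: 14.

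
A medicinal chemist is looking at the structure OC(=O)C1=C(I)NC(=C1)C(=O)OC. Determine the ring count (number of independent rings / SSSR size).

1

In SMILES, each pair of matching ring-closure digits denotes one ring-closing bond; the number of such bonds equals the number of independent rings.
Ring-closure bonds here: 1.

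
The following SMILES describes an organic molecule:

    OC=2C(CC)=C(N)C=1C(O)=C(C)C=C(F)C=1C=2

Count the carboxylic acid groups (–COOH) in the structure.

Scan the SMILES for the carboxylic acid motif — none present.
Groups that are present: 2 hydroxyl, 1 primary amine.

0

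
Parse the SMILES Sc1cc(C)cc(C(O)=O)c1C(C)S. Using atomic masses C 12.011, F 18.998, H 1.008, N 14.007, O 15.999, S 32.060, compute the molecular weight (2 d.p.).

228.32 g/mol

First, the molecular formula is C10H12O2S2 (counting implicit H from valence).
  C: 10 × 12.011 = 120.110
  H: 12 × 1.008 = 12.096
  O: 2 × 15.999 = 31.998
  S: 2 × 32.060 = 64.120
Sum: 10×12.011 + 12×1.008 + 2×15.999 + 2×32.060 = 228.324 → 228.32 g/mol.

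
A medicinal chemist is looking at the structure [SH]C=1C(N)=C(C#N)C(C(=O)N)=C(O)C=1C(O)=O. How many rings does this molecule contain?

1

In SMILES, each pair of matching ring-closure digits denotes one ring-closing bond; the number of such bonds equals the number of independent rings.
Ring-closure bonds here: 1.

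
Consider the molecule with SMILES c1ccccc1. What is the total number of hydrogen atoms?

Walk through each heavy atom and fill implicit hydrogens from standard valence (C 4, N 3, O 2, S 2, halogen 1); for lowercase aromatic atoms, an aromatic c carries 1 H when it has two neighbours and 0 H with three, and aromatic n carries 0 H:
  atom 1: aromatic c, 2 neighbours → 1 H
  atom 2: aromatic c, 2 neighbours → 1 H
  atom 3: aromatic c, 2 neighbours → 1 H
  atom 4: aromatic c, 2 neighbours → 1 H
  atom 5: aromatic c, 2 neighbours → 1 H
  atom 6: aromatic c, 2 neighbours → 1 H
Total hydrogens: 6.

6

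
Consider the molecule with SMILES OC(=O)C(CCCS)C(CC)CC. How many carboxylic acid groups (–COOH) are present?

1

The carboxylic acid motif appears at heavy-atom position 2 in the SMILES.
Other groups present: 1 thiol.
Carboxylic acid count: 1.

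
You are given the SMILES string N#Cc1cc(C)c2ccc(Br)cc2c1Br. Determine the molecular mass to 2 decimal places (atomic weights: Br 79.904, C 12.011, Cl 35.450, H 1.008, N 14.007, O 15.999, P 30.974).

First, the molecular formula is C12H7Br2N (counting implicit H from valence).
  Br: 2 × 79.904 = 159.808
  C: 12 × 12.011 = 144.132
  H: 7 × 1.008 = 7.056
  N: 1 × 14.007 = 14.007
Sum: 2×79.904 + 12×12.011 + 7×1.008 + 1×14.007 = 325.003 → 325.00 g/mol.

325.00 g/mol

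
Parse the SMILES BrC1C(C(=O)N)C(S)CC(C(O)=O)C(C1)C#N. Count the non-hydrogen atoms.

Every atom symbol written in the SMILES (organic subset) is one heavy atom; implicit H are not written.
Heavy atoms by element → Br:1, C:10, N:2, O:3, S:1.
Total: 17.

17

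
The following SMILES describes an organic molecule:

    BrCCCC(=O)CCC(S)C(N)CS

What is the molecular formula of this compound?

Walk through each heavy atom and fill implicit hydrogens from standard valence (C 4, N 3, O 2, S 2, halogen 1):
  atom 1: Br (halogen, monovalent) → 0 H
  atom 2: C, bond orders sum to 2 (valence 4) → 2 H
  atom 3: C, bond orders sum to 2 (valence 4) → 2 H
  atom 4: C, bond orders sum to 2 (valence 4) → 2 H
  atom 5: C, bond orders sum to 4 (valence 4) → 0 H
  atom 6: O, bond orders sum to 2 (valence 2) → 0 H
  atom 7: C, bond orders sum to 2 (valence 4) → 2 H
  atom 8: C, bond orders sum to 2 (valence 4) → 2 H
  atom 9: C, bond orders sum to 3 (valence 4) → 1 H
  atom 10: S, bond orders sum to 1 (valence 2) → 1 H
  atom 11: C, bond orders sum to 3 (valence 4) → 1 H
  atom 12: N, bond orders sum to 1 (valence 3) → 2 H
  atom 13: C, bond orders sum to 2 (valence 4) → 2 H
  atom 14: S, bond orders sum to 1 (valence 2) → 1 H
Totals → C:9, H:18, Br:1, N:1, O:1, S:2.
In Hill order: C9H18BrNOS2.

C9H18BrNOS2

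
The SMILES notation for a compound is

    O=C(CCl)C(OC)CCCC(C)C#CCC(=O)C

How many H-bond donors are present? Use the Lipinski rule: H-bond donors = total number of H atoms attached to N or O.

0

Donors: find every N or O and count the H atoms it carries.
  atom 1 (O): bond orders sum to 2 → 0 H
  atom 6 (O): bond orders sum to 2 → 0 H
  atom 17 (O): bond orders sum to 2 → 0 H
Lipinski HBD = 0.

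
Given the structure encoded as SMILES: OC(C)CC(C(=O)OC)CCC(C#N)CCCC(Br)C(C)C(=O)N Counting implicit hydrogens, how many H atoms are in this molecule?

29

Walk through each heavy atom and fill implicit hydrogens from standard valence (C 4, N 3, O 2, S 2, halogen 1):
  atom 1: O, bond orders sum to 1 (valence 2) → 1 H
  atom 2: C, bond orders sum to 3 (valence 4) → 1 H
  atom 3: C, bond orders sum to 1 (valence 4) → 3 H
  atom 4: C, bond orders sum to 2 (valence 4) → 2 H
  atom 5: C, bond orders sum to 3 (valence 4) → 1 H
  atom 6: C, bond orders sum to 4 (valence 4) → 0 H
  atom 7: O, bond orders sum to 2 (valence 2) → 0 H
  atom 8: O, bond orders sum to 2 (valence 2) → 0 H
  atom 9: C, bond orders sum to 1 (valence 4) → 3 H
  atom 10: C, bond orders sum to 2 (valence 4) → 2 H
  atom 11: C, bond orders sum to 2 (valence 4) → 2 H
  atom 12: C, bond orders sum to 3 (valence 4) → 1 H
  atom 13: C, bond orders sum to 4 (valence 4) → 0 H
  atom 14: N, bond orders sum to 3 (valence 3) → 0 H
  atom 15: C, bond orders sum to 2 (valence 4) → 2 H
  atom 16: C, bond orders sum to 2 (valence 4) → 2 H
  atom 17: C, bond orders sum to 2 (valence 4) → 2 H
  atom 18: C, bond orders sum to 3 (valence 4) → 1 H
  atom 19: Br (halogen, monovalent) → 0 H
  atom 20: C, bond orders sum to 3 (valence 4) → 1 H
  atom 21: C, bond orders sum to 1 (valence 4) → 3 H
  atom 22: C, bond orders sum to 4 (valence 4) → 0 H
  atom 23: O, bond orders sum to 2 (valence 2) → 0 H
  atom 24: N, bond orders sum to 1 (valence 3) → 2 H
Total hydrogens: 29.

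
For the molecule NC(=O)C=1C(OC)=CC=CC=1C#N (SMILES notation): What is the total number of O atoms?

2

Scan the SMILES for O atoms (remember two-letter symbols like Cl and Br are single atoms).
Oxygen count: 2.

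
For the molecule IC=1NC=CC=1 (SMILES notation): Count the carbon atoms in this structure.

4

Count every carbon token in the SMILES (each C, including those in ring-closure positions and inside branches).
Carbon count: 4.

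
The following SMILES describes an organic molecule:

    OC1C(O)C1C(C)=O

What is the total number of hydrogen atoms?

8

Walk through each heavy atom and fill implicit hydrogens from standard valence (C 4, N 3, O 2, S 2, halogen 1):
  atom 1: O, bond orders sum to 1 (valence 2) → 1 H
  atom 2: C, bond orders sum to 3 (valence 4) → 1 H
  atom 3: C, bond orders sum to 3 (valence 4) → 1 H
  atom 4: O, bond orders sum to 1 (valence 2) → 1 H
  atom 5: C, bond orders sum to 3 (valence 4) → 1 H
  atom 6: C, bond orders sum to 4 (valence 4) → 0 H
  atom 7: C, bond orders sum to 1 (valence 4) → 3 H
  atom 8: O, bond orders sum to 2 (valence 2) → 0 H
Total hydrogens: 8.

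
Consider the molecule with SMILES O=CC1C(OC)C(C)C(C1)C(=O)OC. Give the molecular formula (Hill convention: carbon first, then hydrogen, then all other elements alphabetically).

C10H16O4

Walk through each heavy atom and fill implicit hydrogens from standard valence (C 4, N 3, O 2, S 2, halogen 1):
  atom 1: O, bond orders sum to 2 (valence 2) → 0 H
  atom 2: C, bond orders sum to 3 (valence 4) → 1 H
  atom 3: C, bond orders sum to 3 (valence 4) → 1 H
  atom 4: C, bond orders sum to 3 (valence 4) → 1 H
  atom 5: O, bond orders sum to 2 (valence 2) → 0 H
  atom 6: C, bond orders sum to 1 (valence 4) → 3 H
  atom 7: C, bond orders sum to 3 (valence 4) → 1 H
  atom 8: C, bond orders sum to 1 (valence 4) → 3 H
  atom 9: C, bond orders sum to 3 (valence 4) → 1 H
  atom 10: C, bond orders sum to 2 (valence 4) → 2 H
  atom 11: C, bond orders sum to 4 (valence 4) → 0 H
  atom 12: O, bond orders sum to 2 (valence 2) → 0 H
  atom 13: O, bond orders sum to 2 (valence 2) → 0 H
  atom 14: C, bond orders sum to 1 (valence 4) → 3 H
Totals → C:10, H:16, O:4.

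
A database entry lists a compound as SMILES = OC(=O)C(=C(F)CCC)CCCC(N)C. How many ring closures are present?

0

In SMILES, each pair of matching ring-closure digits denotes one ring-closing bond; the number of such bonds equals the number of independent rings.
Ring-closure bonds here: 0.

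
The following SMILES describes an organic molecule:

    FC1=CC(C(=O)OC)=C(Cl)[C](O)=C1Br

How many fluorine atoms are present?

Scan the SMILES for F atoms (remember two-letter symbols like Cl and Br are single atoms).
Fluorine count: 1.

1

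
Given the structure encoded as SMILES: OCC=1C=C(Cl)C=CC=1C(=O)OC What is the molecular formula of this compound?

C9H9ClO3

Walk through each heavy atom and fill implicit hydrogens from standard valence (C 4, N 3, O 2, S 2, halogen 1):
  atom 1: O, bond orders sum to 1 (valence 2) → 1 H
  atom 2: C, bond orders sum to 2 (valence 4) → 2 H
  atom 3: C, bond orders sum to 4 (valence 4) → 0 H
  atom 4: C, bond orders sum to 3 (valence 4) → 1 H
  atom 5: C, bond orders sum to 4 (valence 4) → 0 H
  atom 6: Cl (halogen, monovalent) → 0 H
  atom 7: C, bond orders sum to 3 (valence 4) → 1 H
  atom 8: C, bond orders sum to 3 (valence 4) → 1 H
  atom 9: C, bond orders sum to 4 (valence 4) → 0 H
  atom 10: C, bond orders sum to 4 (valence 4) → 0 H
  atom 11: O, bond orders sum to 2 (valence 2) → 0 H
  atom 12: O, bond orders sum to 2 (valence 2) → 0 H
  atom 13: C, bond orders sum to 1 (valence 4) → 3 H
Totals → C:9, H:9, Cl:1, O:3.
In Hill order: C9H9ClO3.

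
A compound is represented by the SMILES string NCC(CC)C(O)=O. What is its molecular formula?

Walk through each heavy atom and fill implicit hydrogens from standard valence (C 4, N 3, O 2, S 2, halogen 1):
  atom 1: N, bond orders sum to 1 (valence 3) → 2 H
  atom 2: C, bond orders sum to 2 (valence 4) → 2 H
  atom 3: C, bond orders sum to 3 (valence 4) → 1 H
  atom 4: C, bond orders sum to 2 (valence 4) → 2 H
  atom 5: C, bond orders sum to 1 (valence 4) → 3 H
  atom 6: C, bond orders sum to 4 (valence 4) → 0 H
  atom 7: O, bond orders sum to 1 (valence 2) → 1 H
  atom 8: O, bond orders sum to 2 (valence 2) → 0 H
Totals → C:5, H:11, N:1, O:2.
In Hill order: C5H11NO2.

C5H11NO2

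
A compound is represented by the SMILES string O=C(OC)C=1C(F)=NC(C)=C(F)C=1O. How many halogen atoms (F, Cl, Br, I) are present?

2

Halogen atoms appear at heavy-atom positions 7, 12 (2×F).
Other groups present: 1 ester, 1 hydroxyl.
Halogen count: 2.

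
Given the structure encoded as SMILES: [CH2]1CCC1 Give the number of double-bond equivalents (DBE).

1

Molecular formula: C4H8.
DoU = (2C + 2 + N − H − X) / 2, where X is the halogen count and O/S are ignored.
    = (2·4 + 2 + 0 − 8 − 0) / 2 = 2 / 2 = 1.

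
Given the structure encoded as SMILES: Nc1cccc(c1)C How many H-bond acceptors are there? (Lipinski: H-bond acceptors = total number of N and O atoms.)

1

N atoms: 1; O atoms: 0.
Lipinski HBA = 1 + 0 = 1.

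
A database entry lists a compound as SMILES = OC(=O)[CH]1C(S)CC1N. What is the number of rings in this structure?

In SMILES, each pair of matching ring-closure digits denotes one ring-closing bond; the number of such bonds equals the number of independent rings.
Ring-closure bonds here: 1.

1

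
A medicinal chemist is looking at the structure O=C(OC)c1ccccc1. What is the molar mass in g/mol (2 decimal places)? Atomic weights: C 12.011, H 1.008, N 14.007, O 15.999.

136.15 g/mol

First, the molecular formula is C8H8O2 (counting implicit H from valence).
  C: 8 × 12.011 = 96.088
  H: 8 × 1.008 = 8.064
  O: 2 × 15.999 = 31.998
Sum: 8×12.011 + 8×1.008 + 2×15.999 = 136.150 → 136.15 g/mol.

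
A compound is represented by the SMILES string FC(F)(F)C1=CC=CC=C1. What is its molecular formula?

Walk through each heavy atom and fill implicit hydrogens from standard valence (C 4, N 3, O 2, S 2, halogen 1):
  atom 1: F (halogen, monovalent) → 0 H
  atom 2: C, bond orders sum to 4 (valence 4) → 0 H
  atom 3: F (halogen, monovalent) → 0 H
  atom 4: F (halogen, monovalent) → 0 H
  atom 5: C, bond orders sum to 4 (valence 4) → 0 H
  atom 6: C, bond orders sum to 3 (valence 4) → 1 H
  atom 7: C, bond orders sum to 3 (valence 4) → 1 H
  atom 8: C, bond orders sum to 3 (valence 4) → 1 H
  atom 9: C, bond orders sum to 3 (valence 4) → 1 H
  atom 10: C, bond orders sum to 3 (valence 4) → 1 H
Totals → C:7, H:5, F:3.
In Hill order: C7H5F3.

C7H5F3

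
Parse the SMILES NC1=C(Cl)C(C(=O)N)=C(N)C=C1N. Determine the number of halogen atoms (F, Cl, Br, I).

Halogen atoms appear at heavy-atom position 4 (1×Cl).
Other groups present: 1 amide, 3 primary amine.
Halogen count: 1.

1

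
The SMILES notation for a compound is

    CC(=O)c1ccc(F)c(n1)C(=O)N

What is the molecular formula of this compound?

C8H7FN2O2

Walk through each heavy atom and fill implicit hydrogens from standard valence (C 4, N 3, O 2, S 2, halogen 1); for lowercase aromatic atoms, an aromatic c carries 1 H when it has two neighbours and 0 H with three, and aromatic n carries 0 H:
  atom 1: C, bond orders sum to 1 (valence 4) → 3 H
  atom 2: C, bond orders sum to 4 (valence 4) → 0 H
  atom 3: O, bond orders sum to 2 (valence 2) → 0 H
  atom 4: aromatic c, 3 neighbours → 0 H
  atom 5: aromatic c, 2 neighbours → 1 H
  atom 6: aromatic c, 2 neighbours → 1 H
  atom 7: aromatic c, 3 neighbours → 0 H
  atom 8: F (halogen, monovalent) → 0 H
  atom 9: aromatic c, 3 neighbours → 0 H
  atom 10: aromatic n, 2 neighbours → 0 H
  atom 11: C, bond orders sum to 4 (valence 4) → 0 H
  atom 12: O, bond orders sum to 2 (valence 2) → 0 H
  atom 13: N, bond orders sum to 1 (valence 3) → 2 H
Totals → C:8, H:7, F:1, N:2, O:2.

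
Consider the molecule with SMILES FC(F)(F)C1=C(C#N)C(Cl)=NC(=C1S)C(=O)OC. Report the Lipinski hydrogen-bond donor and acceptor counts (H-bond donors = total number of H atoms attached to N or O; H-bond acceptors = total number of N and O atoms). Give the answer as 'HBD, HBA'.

0, 4

Donors: find every N or O and count the H atoms it carries.
  atom 8 (N): bond orders sum to 3 → 0 H
  atom 11 (N): bond orders sum to 3 → 0 H
  atom 16 (O): bond orders sum to 2 → 0 H
  atom 17 (O): bond orders sum to 2 → 0 H
Lipinski HBD = 0.
Acceptors: N atoms = 2, O atoms = 2 → HBA = 4.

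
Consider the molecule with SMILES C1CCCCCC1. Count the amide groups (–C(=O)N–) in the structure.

0

Scan the SMILES for the amide motif — none present.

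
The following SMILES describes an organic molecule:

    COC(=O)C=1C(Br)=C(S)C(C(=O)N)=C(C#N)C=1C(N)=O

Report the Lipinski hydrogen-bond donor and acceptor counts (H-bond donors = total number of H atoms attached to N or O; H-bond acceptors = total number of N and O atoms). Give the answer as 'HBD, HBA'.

4, 7

Donors: find every N or O and count the H atoms it carries.
  atom 2 (O): bond orders sum to 2 → 0 H
  atom 4 (O): bond orders sum to 2 → 0 H
  atom 12 (O): bond orders sum to 2 → 0 H
  atom 13 (N): bond orders sum to 1 → 2 H
  atom 16 (N): bond orders sum to 3 → 0 H
  atom 19 (N): bond orders sum to 1 → 2 H
  atom 20 (O): bond orders sum to 2 → 0 H
Lipinski HBD = 4.
Acceptors: N atoms = 3, O atoms = 4 → HBA = 7.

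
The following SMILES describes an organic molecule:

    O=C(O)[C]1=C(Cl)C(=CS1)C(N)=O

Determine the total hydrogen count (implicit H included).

4

Walk through each heavy atom and fill implicit hydrogens from standard valence (C 4, N 3, O 2, S 2, halogen 1):
  atom 1: O, bond orders sum to 2 (valence 2) → 0 H
  atom 2: C, bond orders sum to 4 (valence 4) → 0 H
  atom 3: O, bond orders sum to 1 (valence 2) → 1 H
  atom 4: C with explicit H count 0
  atom 5: C, bond orders sum to 4 (valence 4) → 0 H
  atom 6: Cl (halogen, monovalent) → 0 H
  atom 7: C, bond orders sum to 4 (valence 4) → 0 H
  atom 8: C, bond orders sum to 3 (valence 4) → 1 H
  atom 9: S, bond orders sum to 2 (valence 2) → 0 H
  atom 10: C, bond orders sum to 4 (valence 4) → 0 H
  atom 11: N, bond orders sum to 1 (valence 3) → 2 H
  atom 12: O, bond orders sum to 2 (valence 2) → 0 H
Total hydrogens: 4.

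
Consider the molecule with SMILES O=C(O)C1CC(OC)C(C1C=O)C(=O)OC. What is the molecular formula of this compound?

Walk through each heavy atom and fill implicit hydrogens from standard valence (C 4, N 3, O 2, S 2, halogen 1):
  atom 1: O, bond orders sum to 2 (valence 2) → 0 H
  atom 2: C, bond orders sum to 4 (valence 4) → 0 H
  atom 3: O, bond orders sum to 1 (valence 2) → 1 H
  atom 4: C, bond orders sum to 3 (valence 4) → 1 H
  atom 5: C, bond orders sum to 2 (valence 4) → 2 H
  atom 6: C, bond orders sum to 3 (valence 4) → 1 H
  atom 7: O, bond orders sum to 2 (valence 2) → 0 H
  atom 8: C, bond orders sum to 1 (valence 4) → 3 H
  atom 9: C, bond orders sum to 3 (valence 4) → 1 H
  atom 10: C, bond orders sum to 3 (valence 4) → 1 H
  atom 11: C, bond orders sum to 3 (valence 4) → 1 H
  atom 12: O, bond orders sum to 2 (valence 2) → 0 H
  atom 13: C, bond orders sum to 4 (valence 4) → 0 H
  atom 14: O, bond orders sum to 2 (valence 2) → 0 H
  atom 15: O, bond orders sum to 2 (valence 2) → 0 H
  atom 16: C, bond orders sum to 1 (valence 4) → 3 H
Totals → C:10, H:14, O:6.

C10H14O6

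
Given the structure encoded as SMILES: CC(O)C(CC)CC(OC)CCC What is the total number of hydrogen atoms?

24

Walk through each heavy atom and fill implicit hydrogens from standard valence (C 4, N 3, O 2, S 2, halogen 1):
  atom 1: C, bond orders sum to 1 (valence 4) → 3 H
  atom 2: C, bond orders sum to 3 (valence 4) → 1 H
  atom 3: O, bond orders sum to 1 (valence 2) → 1 H
  atom 4: C, bond orders sum to 3 (valence 4) → 1 H
  atom 5: C, bond orders sum to 2 (valence 4) → 2 H
  atom 6: C, bond orders sum to 1 (valence 4) → 3 H
  atom 7: C, bond orders sum to 2 (valence 4) → 2 H
  atom 8: C, bond orders sum to 3 (valence 4) → 1 H
  atom 9: O, bond orders sum to 2 (valence 2) → 0 H
  atom 10: C, bond orders sum to 1 (valence 4) → 3 H
  atom 11: C, bond orders sum to 2 (valence 4) → 2 H
  atom 12: C, bond orders sum to 2 (valence 4) → 2 H
  atom 13: C, bond orders sum to 1 (valence 4) → 3 H
Total hydrogens: 24.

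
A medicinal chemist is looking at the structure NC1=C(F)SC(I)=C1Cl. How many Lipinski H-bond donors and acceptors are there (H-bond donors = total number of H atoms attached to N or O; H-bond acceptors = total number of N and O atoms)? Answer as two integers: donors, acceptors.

Donors: find every N or O and count the H atoms it carries.
  atom 1 (N): bond orders sum to 1 → 2 H
Lipinski HBD = 2.
Acceptors: N atoms = 1, O atoms = 0 → HBA = 1.

2, 1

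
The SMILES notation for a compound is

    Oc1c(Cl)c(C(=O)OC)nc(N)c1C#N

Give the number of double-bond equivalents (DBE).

7

Molecular formula: C8H6ClN3O3.
DoU = (2C + 2 + N − H − X) / 2, where X is the halogen count and O/S are ignored.
    = (2·8 + 2 + 3 − 6 − 1) / 2 = 14 / 2 = 7.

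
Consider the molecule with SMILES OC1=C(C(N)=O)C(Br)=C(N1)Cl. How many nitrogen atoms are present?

2

Scan the SMILES for N atoms (remember two-letter symbols like Cl and Br are single atoms).
Nitrogen count: 2.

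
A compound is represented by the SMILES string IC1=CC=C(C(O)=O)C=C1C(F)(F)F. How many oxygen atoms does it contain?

Scan the SMILES for O atoms (remember two-letter symbols like Cl and Br are single atoms).
Oxygen count: 2.

2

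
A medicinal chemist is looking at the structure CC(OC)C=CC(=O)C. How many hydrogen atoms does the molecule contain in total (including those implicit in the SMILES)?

Walk through each heavy atom and fill implicit hydrogens from standard valence (C 4, N 3, O 2, S 2, halogen 1):
  atom 1: C, bond orders sum to 1 (valence 4) → 3 H
  atom 2: C, bond orders sum to 3 (valence 4) → 1 H
  atom 3: O, bond orders sum to 2 (valence 2) → 0 H
  atom 4: C, bond orders sum to 1 (valence 4) → 3 H
  atom 5: C, bond orders sum to 3 (valence 4) → 1 H
  atom 6: C, bond orders sum to 3 (valence 4) → 1 H
  atom 7: C, bond orders sum to 4 (valence 4) → 0 H
  atom 8: O, bond orders sum to 2 (valence 2) → 0 H
  atom 9: C, bond orders sum to 1 (valence 4) → 3 H
Total hydrogens: 12.

12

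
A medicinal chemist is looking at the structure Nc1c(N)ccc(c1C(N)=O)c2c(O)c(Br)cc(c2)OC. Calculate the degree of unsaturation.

9

Molecular formula: C14H14BrN3O3.
DoU = (2C + 2 + N − H − X) / 2, where X is the halogen count and O/S are ignored.
    = (2·14 + 2 + 3 − 14 − 1) / 2 = 18 / 2 = 9.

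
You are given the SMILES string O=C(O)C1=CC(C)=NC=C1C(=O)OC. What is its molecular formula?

C9H9NO4

Walk through each heavy atom and fill implicit hydrogens from standard valence (C 4, N 3, O 2, S 2, halogen 1):
  atom 1: O, bond orders sum to 2 (valence 2) → 0 H
  atom 2: C, bond orders sum to 4 (valence 4) → 0 H
  atom 3: O, bond orders sum to 1 (valence 2) → 1 H
  atom 4: C, bond orders sum to 4 (valence 4) → 0 H
  atom 5: C, bond orders sum to 3 (valence 4) → 1 H
  atom 6: C, bond orders sum to 4 (valence 4) → 0 H
  atom 7: C, bond orders sum to 1 (valence 4) → 3 H
  atom 8: N, bond orders sum to 3 (valence 3) → 0 H
  atom 9: C, bond orders sum to 3 (valence 4) → 1 H
  atom 10: C, bond orders sum to 4 (valence 4) → 0 H
  atom 11: C, bond orders sum to 4 (valence 4) → 0 H
  atom 12: O, bond orders sum to 2 (valence 2) → 0 H
  atom 13: O, bond orders sum to 2 (valence 2) → 0 H
  atom 14: C, bond orders sum to 1 (valence 4) → 3 H
Totals → C:9, H:9, N:1, O:4.
In Hill order: C9H9NO4.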